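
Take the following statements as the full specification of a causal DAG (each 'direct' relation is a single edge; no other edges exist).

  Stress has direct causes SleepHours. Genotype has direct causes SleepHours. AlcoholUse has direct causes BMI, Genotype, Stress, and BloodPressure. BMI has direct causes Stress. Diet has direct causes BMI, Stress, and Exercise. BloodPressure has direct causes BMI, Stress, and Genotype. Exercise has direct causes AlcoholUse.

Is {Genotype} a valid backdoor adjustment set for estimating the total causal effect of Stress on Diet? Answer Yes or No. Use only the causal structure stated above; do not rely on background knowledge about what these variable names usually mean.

Backdoor paths from Stress to Diet (paths whose first edge points into Stress):
  P1: Stress <- SleepHours -> Genotype -> BloodPressure <- BMI -> AlcoholUse -> Exercise -> Diet
  P2: Stress <- SleepHours -> Genotype -> BloodPressure <- BMI -> Diet
  P3: Stress <- SleepHours -> Genotype -> BloodPressure -> AlcoholUse <- BMI -> Diet
  P4: Stress <- SleepHours -> Genotype -> BloodPressure -> AlcoholUse -> Exercise -> Diet
  P5: Stress <- SleepHours -> Genotype -> AlcoholUse <- BMI -> Diet
  P6: Stress <- SleepHours -> Genotype -> AlcoholUse <- BloodPressure <- BMI -> Diet
  P7: Stress <- SleepHours -> Genotype -> AlcoholUse -> Exercise -> Diet
Condition 1 (no descendant of Stress in the set): holds — descendants of Stress are {AlcoholUse, BMI, BloodPressure, Diet, Exercise}; none are in {Genotype}.
Condition 2 (every backdoor path blocked by {Genotype}):
  P1: blocked at chain node Genotype ∈ conditioning set.
  P2: blocked at chain node Genotype ∈ conditioning set.
  P3: blocked at chain node Genotype ∈ conditioning set.
  P4: blocked at chain node Genotype ∈ conditioning set.
  P5: blocked at chain node Genotype ∈ conditioning set.
  P6: blocked at chain node Genotype ∈ conditioning set.
  P7: blocked at chain node Genotype ∈ conditioning set.
{Genotype} satisfies the backdoor criterion.

Yes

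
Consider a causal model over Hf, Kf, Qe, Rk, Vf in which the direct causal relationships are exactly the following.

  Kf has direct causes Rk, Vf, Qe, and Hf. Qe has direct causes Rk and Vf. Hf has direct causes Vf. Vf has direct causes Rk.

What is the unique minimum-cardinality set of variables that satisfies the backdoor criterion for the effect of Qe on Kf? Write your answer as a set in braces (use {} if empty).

{Rk, Vf}

Variables eligible for adjustment (non-descendants of Qe, excluding Qe and Kf): {Hf, Rk, Vf}.
Backdoor paths from Qe to Kf:
  P1: Qe <- Rk -> Vf -> Hf -> Kf
  P2: Qe <- Rk -> Vf -> Kf
  P3: Qe <- Rk -> Kf
  P4: Qe <- Vf <- Rk -> Kf
  P5: Qe <- Vf -> Hf -> Kf
  P6: Qe <- Vf -> Kf
The empty set is not sufficient: P1 (Qe <- Rk -> Vf -> Hf -> Kf) has no collider blocking it and no conditioned non-collider, so it is open.
Try {Rk, Vf}:
  P1: blocked at fork node Rk ∈ conditioning set.
  P2: blocked at fork node Rk ∈ conditioning set.
  P3: blocked at fork node Rk ∈ conditioning set.
  P4: blocked at chain node Vf ∈ conditioning set.
  P5: blocked at fork node Vf ∈ conditioning set.
  P6: blocked at fork node Vf ∈ conditioning set.
{Rk, Vf} contains no descendant of Qe and blocks every backdoor path.
Every element of {Rk, Vf} is needed (dropping Rk leaves P3 open; dropping Vf leaves P5 open), so no proper subset is valid.
Among all size-2 subsets of the eligible variables, only {Rk, Vf} blocks every backdoor path, so it is the unique smallest valid adjustment set.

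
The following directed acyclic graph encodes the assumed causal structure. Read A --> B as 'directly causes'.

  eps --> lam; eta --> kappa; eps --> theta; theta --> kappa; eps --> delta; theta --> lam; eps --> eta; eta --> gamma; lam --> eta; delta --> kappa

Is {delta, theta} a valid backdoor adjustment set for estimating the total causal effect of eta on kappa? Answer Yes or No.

Yes

Backdoor paths from eta to kappa (paths whose first edge points into eta):
  P1: eta <- eps -> theta -> kappa
  P2: eta <- eps -> lam <- theta -> kappa
  P3: eta <- eps -> delta -> kappa
  P4: eta <- lam <- eps -> theta -> kappa
  P5: eta <- lam <- eps -> delta -> kappa
  P6: eta <- lam <- theta <- eps -> delta -> kappa
  P7: eta <- lam <- theta -> kappa
Condition 1 (no descendant of eta in the set): holds — descendants of eta are {gamma, kappa}; none are in {delta, theta}.
Condition 2 (every backdoor path blocked by {delta, theta}):
  P1: blocked at chain node theta ∈ conditioning set.
  P2: blocked at collider lam (neither it nor any descendant is in the conditioning set).
  P3: blocked at chain node delta ∈ conditioning set.
  P4: blocked at chain node theta ∈ conditioning set.
  P5: blocked at chain node delta ∈ conditioning set.
  P6: blocked at chain node theta ∈ conditioning set.
  P7: blocked at fork node theta ∈ conditioning set.
{delta, theta} satisfies the backdoor criterion.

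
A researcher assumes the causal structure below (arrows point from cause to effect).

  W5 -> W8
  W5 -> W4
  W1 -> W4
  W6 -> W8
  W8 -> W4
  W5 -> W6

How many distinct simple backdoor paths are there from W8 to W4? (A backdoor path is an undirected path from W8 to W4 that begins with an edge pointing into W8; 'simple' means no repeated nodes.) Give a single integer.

2

A backdoor path from W8 to W4 is any simple undirected path whose first edge points into W8 (i.e. leaves W8 via a parent).
Parents of W8: {W5, W6}.
Enumerating:
  P1: W8 <- W5 -> W4
  P2: W8 <- W6 <- W5 -> W4
That exhausts the simple backdoor paths. Count: 2.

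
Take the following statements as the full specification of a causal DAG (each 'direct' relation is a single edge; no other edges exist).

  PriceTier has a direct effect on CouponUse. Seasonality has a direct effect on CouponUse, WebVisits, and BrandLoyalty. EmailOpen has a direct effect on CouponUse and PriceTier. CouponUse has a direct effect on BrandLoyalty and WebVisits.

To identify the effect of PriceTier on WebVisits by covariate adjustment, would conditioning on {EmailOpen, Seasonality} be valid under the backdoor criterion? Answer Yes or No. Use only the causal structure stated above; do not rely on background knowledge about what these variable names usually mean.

Yes

Backdoor paths from PriceTier to WebVisits (paths whose first edge points into PriceTier):
  P1: PriceTier <- EmailOpen -> CouponUse <- Seasonality -> WebVisits
  P2: PriceTier <- EmailOpen -> CouponUse -> WebVisits
  P3: PriceTier <- EmailOpen -> CouponUse -> BrandLoyalty <- Seasonality -> WebVisits
Condition 1 (no descendant of PriceTier in the set): holds — descendants of PriceTier are {BrandLoyalty, CouponUse, WebVisits}; none are in {EmailOpen, Seasonality}.
Condition 2 (every backdoor path blocked by {EmailOpen, Seasonality}):
  P1: blocked at fork node EmailOpen ∈ conditioning set.
  P2: blocked at fork node EmailOpen ∈ conditioning set.
  P3: blocked at fork node EmailOpen ∈ conditioning set.
{EmailOpen, Seasonality} satisfies the backdoor criterion.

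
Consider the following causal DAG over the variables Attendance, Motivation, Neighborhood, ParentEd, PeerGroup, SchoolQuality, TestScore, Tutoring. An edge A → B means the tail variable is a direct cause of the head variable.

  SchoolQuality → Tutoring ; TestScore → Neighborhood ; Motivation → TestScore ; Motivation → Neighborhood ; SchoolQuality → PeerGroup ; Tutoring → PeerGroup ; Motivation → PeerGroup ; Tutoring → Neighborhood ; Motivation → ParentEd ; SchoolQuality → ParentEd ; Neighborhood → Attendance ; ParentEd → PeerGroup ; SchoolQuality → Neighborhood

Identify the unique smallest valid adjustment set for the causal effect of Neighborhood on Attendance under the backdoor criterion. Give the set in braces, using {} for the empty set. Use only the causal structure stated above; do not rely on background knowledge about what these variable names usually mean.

Variables eligible for adjustment (non-descendants of Neighborhood, excluding Neighborhood and Attendance): {Motivation, ParentEd, PeerGroup, SchoolQuality, TestScore, Tutoring}.
Backdoor paths from Neighborhood to Attendance:
  (none)
With no backdoor paths the empty set already satisfies the criterion, and it is trivially minimal.

{}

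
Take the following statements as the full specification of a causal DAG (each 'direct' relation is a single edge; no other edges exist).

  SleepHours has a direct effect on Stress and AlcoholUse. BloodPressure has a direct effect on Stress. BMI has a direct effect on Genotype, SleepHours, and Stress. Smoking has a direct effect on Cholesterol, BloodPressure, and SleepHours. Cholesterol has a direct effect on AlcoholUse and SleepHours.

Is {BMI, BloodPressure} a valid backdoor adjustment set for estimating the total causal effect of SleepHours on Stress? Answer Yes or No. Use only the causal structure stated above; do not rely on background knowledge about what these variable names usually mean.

Backdoor paths from SleepHours to Stress (paths whose first edge points into SleepHours):
  P1: SleepHours <- BMI -> Stress
  P2: SleepHours <- Smoking -> BloodPressure -> Stress
  P3: SleepHours <- Cholesterol <- Smoking -> BloodPressure -> Stress
Condition 1 (no descendant of SleepHours in the set): holds — descendants of SleepHours are {AlcoholUse, Stress}; none are in {BMI, BloodPressure}.
Condition 2 (every backdoor path blocked by {BMI, BloodPressure}):
  P1: blocked at fork node BMI ∈ conditioning set.
  P2: blocked at chain node BloodPressure ∈ conditioning set.
  P3: blocked at chain node BloodPressure ∈ conditioning set.
{BMI, BloodPressure} satisfies the backdoor criterion.

Yes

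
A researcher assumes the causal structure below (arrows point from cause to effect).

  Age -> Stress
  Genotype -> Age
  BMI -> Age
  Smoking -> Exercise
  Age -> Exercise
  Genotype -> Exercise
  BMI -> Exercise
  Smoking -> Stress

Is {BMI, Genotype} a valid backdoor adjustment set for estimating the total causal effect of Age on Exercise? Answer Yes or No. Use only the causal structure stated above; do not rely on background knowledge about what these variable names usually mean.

Backdoor paths from Age to Exercise (paths whose first edge points into Age):
  P1: Age <- BMI -> Exercise
  P2: Age <- Genotype -> Exercise
Condition 1 (no descendant of Age in the set): holds — descendants of Age are {Exercise, Stress}; none are in {BMI, Genotype}.
Condition 2 (every backdoor path blocked by {BMI, Genotype}):
  P1: blocked at fork node BMI ∈ conditioning set.
  P2: blocked at fork node Genotype ∈ conditioning set.
{BMI, Genotype} satisfies the backdoor criterion.

Yes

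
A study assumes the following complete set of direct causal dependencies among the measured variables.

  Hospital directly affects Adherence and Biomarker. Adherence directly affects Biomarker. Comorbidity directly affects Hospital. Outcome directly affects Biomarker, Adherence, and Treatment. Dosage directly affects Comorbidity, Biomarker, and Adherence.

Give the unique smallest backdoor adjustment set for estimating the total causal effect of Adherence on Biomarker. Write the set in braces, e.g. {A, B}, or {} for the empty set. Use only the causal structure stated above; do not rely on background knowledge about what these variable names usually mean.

Variables eligible for adjustment (non-descendants of Adherence, excluding Adherence and Biomarker): {Comorbidity, Dosage, Hospital, Outcome, Treatment}.
Backdoor paths from Adherence to Biomarker:
  P1: Adherence <- Dosage -> Comorbidity -> Hospital -> Biomarker
  P2: Adherence <- Dosage -> Biomarker
  P3: Adherence <- Hospital <- Comorbidity <- Dosage -> Biomarker
  P4: Adherence <- Hospital -> Biomarker
  P5: Adherence <- Outcome -> Biomarker
The empty set is not sufficient: P1 (Adherence <- Dosage -> Comorbidity -> Hospital -> Biomarker) has no collider blocking it and no conditioned non-collider, so it is open.
Try {Dosage, Hospital, Outcome}:
  P1: blocked at fork node Dosage ∈ conditioning set.
  P2: blocked at fork node Dosage ∈ conditioning set.
  P3: blocked at chain node Hospital ∈ conditioning set.
  P4: blocked at fork node Hospital ∈ conditioning set.
  P5: blocked at fork node Outcome ∈ conditioning set.
{Dosage, Hospital, Outcome} contains no descendant of Adherence and blocks every backdoor path.
Every element of {Dosage, Hospital, Outcome} is needed (dropping Dosage leaves P2 open; dropping Hospital leaves P4 open; dropping Outcome leaves P5 open), so no proper subset is valid.
Among all size-3 subsets of the eligible variables, only {Dosage, Hospital, Outcome} blocks every backdoor path, so it is the unique smallest valid adjustment set.

{Dosage, Hospital, Outcome}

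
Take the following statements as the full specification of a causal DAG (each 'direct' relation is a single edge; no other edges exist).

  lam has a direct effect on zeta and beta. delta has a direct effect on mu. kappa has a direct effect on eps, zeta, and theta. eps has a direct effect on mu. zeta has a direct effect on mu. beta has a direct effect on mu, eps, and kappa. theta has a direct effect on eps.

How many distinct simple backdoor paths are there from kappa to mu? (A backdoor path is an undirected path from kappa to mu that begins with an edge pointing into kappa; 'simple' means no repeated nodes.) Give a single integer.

A backdoor path from kappa to mu is any simple undirected path whose first edge points into kappa (i.e. leaves kappa via a parent).
Parents of kappa: {beta}.
Enumerating:
  P1: kappa <- beta <- lam -> zeta -> mu
  P2: kappa <- beta -> eps -> mu
  P3: kappa <- beta -> mu
That exhausts the simple backdoor paths. Count: 3.

3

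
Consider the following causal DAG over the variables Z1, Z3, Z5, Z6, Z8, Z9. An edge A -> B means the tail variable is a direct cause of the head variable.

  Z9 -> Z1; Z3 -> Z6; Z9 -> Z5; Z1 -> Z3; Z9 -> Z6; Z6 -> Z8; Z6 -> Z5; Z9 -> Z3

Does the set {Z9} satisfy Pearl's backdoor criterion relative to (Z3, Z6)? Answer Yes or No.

Yes

Backdoor paths from Z3 to Z6 (paths whose first edge points into Z3):
  P1: Z3 <- Z9 -> Z6
  P2: Z3 <- Z9 -> Z5 <- Z6
  P3: Z3 <- Z1 <- Z9 -> Z6
  P4: Z3 <- Z1 <- Z9 -> Z5 <- Z6
Condition 1 (no descendant of Z3 in the set): holds — descendants of Z3 are {Z5, Z6, Z8}; none are in {Z9}.
Condition 2 (every backdoor path blocked by {Z9}):
  P1: blocked at fork node Z9 ∈ conditioning set.
  P2: blocked at fork node Z9 ∈ conditioning set.
  P3: blocked at fork node Z9 ∈ conditioning set.
  P4: blocked at fork node Z9 ∈ conditioning set.
{Z9} satisfies the backdoor criterion.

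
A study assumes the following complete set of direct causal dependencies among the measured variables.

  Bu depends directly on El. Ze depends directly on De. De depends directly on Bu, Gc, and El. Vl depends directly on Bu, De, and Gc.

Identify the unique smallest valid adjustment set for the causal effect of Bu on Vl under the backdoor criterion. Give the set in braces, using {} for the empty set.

{El}

Variables eligible for adjustment (non-descendants of Bu, excluding Bu and Vl): {El, Gc}.
Backdoor paths from Bu to Vl:
  P1: Bu <- El -> De <- Gc -> Vl
  P2: Bu <- El -> De -> Vl
The empty set is not sufficient: P2 (Bu <- El -> De -> Vl) has no collider blocking it and no conditioned non-collider, so it is open.
Try {El}:
  P1: blocked at fork node El ∈ conditioning set.
  P2: blocked at fork node El ∈ conditioning set.
{El} contains no descendant of Bu and blocks every backdoor path.
No other singleton works — e.g. {Gc} leaves P2 open — so {El} is the unique smallest valid adjustment set.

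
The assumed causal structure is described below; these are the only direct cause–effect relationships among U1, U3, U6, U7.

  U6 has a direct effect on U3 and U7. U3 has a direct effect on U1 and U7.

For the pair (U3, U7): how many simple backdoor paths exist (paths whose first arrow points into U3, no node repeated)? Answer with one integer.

1

A backdoor path from U3 to U7 is any simple undirected path whose first edge points into U3 (i.e. leaves U3 via a parent).
Parents of U3: {U6}.
Enumerating:
  P1: U3 <- U6 -> U7
That exhausts the simple backdoor paths. Count: 1.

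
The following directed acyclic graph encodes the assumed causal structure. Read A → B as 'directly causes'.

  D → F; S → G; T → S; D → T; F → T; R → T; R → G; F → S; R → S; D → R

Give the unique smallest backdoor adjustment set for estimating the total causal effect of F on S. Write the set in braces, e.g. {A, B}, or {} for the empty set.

{D}

Variables eligible for adjustment (non-descendants of F, excluding F and S): {D, R}.
Backdoor paths from F to S:
  P1: F <- D -> R -> T -> S
  P2: F <- D -> R -> S
  P3: F <- D -> R -> G <- S
  P4: F <- D -> T <- R -> S
  P5: F <- D -> T <- R -> G <- S
  P6: F <- D -> T -> S
The empty set is not sufficient: P1 (F <- D -> R -> T -> S) has no collider blocking it and no conditioned non-collider, so it is open.
Try {D}:
  P1: blocked at fork node D ∈ conditioning set.
  P2: blocked at fork node D ∈ conditioning set.
  P3: blocked at fork node D ∈ conditioning set.
  P4: blocked at fork node D ∈ conditioning set.
  P5: blocked at fork node D ∈ conditioning set.
  P6: blocked at fork node D ∈ conditioning set.
{D} contains no descendant of F and blocks every backdoor path.
No other singleton works — e.g. {R} leaves P6 open — so {D} is the unique smallest valid adjustment set.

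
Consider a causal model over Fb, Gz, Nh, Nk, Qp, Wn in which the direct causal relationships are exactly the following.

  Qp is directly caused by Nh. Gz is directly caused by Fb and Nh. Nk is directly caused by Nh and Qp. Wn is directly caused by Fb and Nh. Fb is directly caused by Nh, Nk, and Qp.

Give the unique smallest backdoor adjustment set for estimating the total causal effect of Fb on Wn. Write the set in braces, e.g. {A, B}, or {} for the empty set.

Variables eligible for adjustment (non-descendants of Fb, excluding Fb and Wn): {Nh, Nk, Qp}.
Backdoor paths from Fb to Wn:
  P1: Fb <- Nh -> Wn
  P2: Fb <- Qp <- Nh -> Wn
  P3: Fb <- Qp -> Nk <- Nh -> Wn
  P4: Fb <- Nk <- Nh -> Wn
  P5: Fb <- Nk <- Qp <- Nh -> Wn
The empty set is not sufficient: P1 (Fb <- Nh -> Wn) has no collider blocking it and no conditioned non-collider, so it is open.
Try {Nh}:
  P1: blocked at fork node Nh ∈ conditioning set.
  P2: blocked at fork node Nh ∈ conditioning set.
  P3: blocked at collider Nk (neither it nor any descendant is in the conditioning set).
  P4: blocked at fork node Nh ∈ conditioning set.
  P5: blocked at fork node Nh ∈ conditioning set.
{Nh} contains no descendant of Fb and blocks every backdoor path.
No other singleton works — e.g. {Qp} leaves P1 open — so {Nh} is the unique smallest valid adjustment set.

{Nh}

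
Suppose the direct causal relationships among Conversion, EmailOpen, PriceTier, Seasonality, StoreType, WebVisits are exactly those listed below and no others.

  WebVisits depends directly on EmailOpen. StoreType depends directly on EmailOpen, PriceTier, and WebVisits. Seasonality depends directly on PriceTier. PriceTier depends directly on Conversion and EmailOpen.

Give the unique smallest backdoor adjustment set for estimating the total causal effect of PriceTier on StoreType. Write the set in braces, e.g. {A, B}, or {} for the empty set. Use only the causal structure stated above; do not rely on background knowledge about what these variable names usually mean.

{EmailOpen}

Variables eligible for adjustment (non-descendants of PriceTier, excluding PriceTier and StoreType): {Conversion, EmailOpen, WebVisits}.
Backdoor paths from PriceTier to StoreType:
  P1: PriceTier <- EmailOpen -> WebVisits -> StoreType
  P2: PriceTier <- EmailOpen -> StoreType
The empty set is not sufficient: P1 (PriceTier <- EmailOpen -> WebVisits -> StoreType) has no collider blocking it and no conditioned non-collider, so it is open.
Try {EmailOpen}:
  P1: blocked at fork node EmailOpen ∈ conditioning set.
  P2: blocked at fork node EmailOpen ∈ conditioning set.
{EmailOpen} contains no descendant of PriceTier and blocks every backdoor path.
No other singleton works — e.g. {Conversion} leaves P1 open — so {EmailOpen} is the unique smallest valid adjustment set.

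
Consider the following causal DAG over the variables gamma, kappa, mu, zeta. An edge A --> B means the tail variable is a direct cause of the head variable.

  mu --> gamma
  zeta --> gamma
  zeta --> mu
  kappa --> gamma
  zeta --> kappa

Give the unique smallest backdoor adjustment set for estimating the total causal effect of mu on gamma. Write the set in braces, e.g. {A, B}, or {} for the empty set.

{zeta}

Variables eligible for adjustment (non-descendants of mu, excluding mu and gamma): {kappa, zeta}.
Backdoor paths from mu to gamma:
  P1: mu <- zeta -> kappa -> gamma
  P2: mu <- zeta -> gamma
The empty set is not sufficient: P1 (mu <- zeta -> kappa -> gamma) has no collider blocking it and no conditioned non-collider, so it is open.
Try {zeta}:
  P1: blocked at fork node zeta ∈ conditioning set.
  P2: blocked at fork node zeta ∈ conditioning set.
{zeta} contains no descendant of mu and blocks every backdoor path.
No other singleton works — e.g. {kappa} leaves P2 open — so {zeta} is the unique smallest valid adjustment set.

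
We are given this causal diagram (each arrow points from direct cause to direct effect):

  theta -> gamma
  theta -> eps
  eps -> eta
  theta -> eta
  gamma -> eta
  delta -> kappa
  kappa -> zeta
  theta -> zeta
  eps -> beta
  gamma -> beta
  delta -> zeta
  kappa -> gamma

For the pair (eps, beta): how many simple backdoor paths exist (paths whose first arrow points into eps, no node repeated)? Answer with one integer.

4

A backdoor path from eps to beta is any simple undirected path whose first edge points into eps (i.e. leaves eps via a parent).
Parents of eps: {theta}.
Enumerating:
  P1: eps <- theta -> gamma -> beta
  P2: eps <- theta -> zeta <- delta -> kappa -> gamma -> beta
  P3: eps <- theta -> zeta <- kappa -> gamma -> beta
  P4: eps <- theta -> eta <- gamma -> beta
That exhausts the simple backdoor paths. Count: 4.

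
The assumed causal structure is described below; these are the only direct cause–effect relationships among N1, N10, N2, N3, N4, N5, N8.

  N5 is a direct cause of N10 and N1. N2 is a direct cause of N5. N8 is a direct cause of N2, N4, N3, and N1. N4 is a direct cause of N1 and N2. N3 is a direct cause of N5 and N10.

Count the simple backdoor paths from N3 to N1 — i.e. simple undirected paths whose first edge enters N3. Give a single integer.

A backdoor path from N3 to N1 is any simple undirected path whose first edge points into N3 (i.e. leaves N3 via a parent).
Parents of N3: {N8}.
Enumerating:
  P1: N3 <- N8 -> N4 -> N2 -> N5 -> N1
  P2: N3 <- N8 -> N4 -> N1
  P3: N3 <- N8 -> N2 <- N4 -> N1
  P4: N3 <- N8 -> N2 -> N5 -> N1
  P5: N3 <- N8 -> N1
That exhausts the simple backdoor paths. Count: 5.

5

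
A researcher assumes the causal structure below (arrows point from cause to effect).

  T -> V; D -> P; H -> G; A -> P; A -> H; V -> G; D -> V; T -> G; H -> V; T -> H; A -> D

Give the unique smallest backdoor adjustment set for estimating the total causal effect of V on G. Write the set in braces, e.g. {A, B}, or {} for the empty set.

Variables eligible for adjustment (non-descendants of V, excluding V and G): {A, D, H, P, T}.
Backdoor paths from V to G:
  P1: V <- D <- A -> H <- T -> G
  P2: V <- D <- A -> H -> G
  P3: V <- D -> P <- A -> H <- T -> G
  P4: V <- D -> P <- A -> H -> G
  P5: V <- T -> H -> G
  P6: V <- T -> G
  P7: V <- H <- T -> G
  P8: V <- H -> G
The empty set is not sufficient: P2 (V <- D <- A -> H -> G) has no collider blocking it and no conditioned non-collider, so it is open.
Try {H, T}:
  P1: blocked at fork node T ∈ conditioning set.
  P2: blocked at chain node H ∈ conditioning set.
  P3: blocked at collider P (neither it nor any descendant is in the conditioning set).
  P4: blocked at collider P (neither it nor any descendant is in the conditioning set).
  P5: blocked at fork node T ∈ conditioning set.
  P6: blocked at fork node T ∈ conditioning set.
  P7: blocked at chain node H ∈ conditioning set.
  P8: blocked at fork node H ∈ conditioning set.
{H, T} contains no descendant of V and blocks every backdoor path.
Every element of {H, T} is needed (dropping H leaves P2 open; dropping T leaves P1 open), so no proper subset is valid.
Among all size-2 subsets of the eligible variables, only {H, T} blocks every backdoor path, so it is the unique smallest valid adjustment set.

{H, T}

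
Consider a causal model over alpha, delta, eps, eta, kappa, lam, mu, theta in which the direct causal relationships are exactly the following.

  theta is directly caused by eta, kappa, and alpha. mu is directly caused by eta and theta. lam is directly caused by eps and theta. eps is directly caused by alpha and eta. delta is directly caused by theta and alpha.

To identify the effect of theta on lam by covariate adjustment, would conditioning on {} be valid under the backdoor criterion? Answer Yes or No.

Backdoor paths from theta to lam (paths whose first edge points into theta):
  P1: theta <- eta -> eps -> lam
  P2: theta <- alpha -> eps -> lam
Condition 1 (no descendant of theta in the set): holds — descendants of theta are {delta, lam, mu}; none are in {}.
Condition 2 (every backdoor path blocked by {}):
  P1: open — no interior node is in the conditioning set.
  P2: open — no interior node is in the conditioning set.
{} does not satisfy the backdoor criterion.

No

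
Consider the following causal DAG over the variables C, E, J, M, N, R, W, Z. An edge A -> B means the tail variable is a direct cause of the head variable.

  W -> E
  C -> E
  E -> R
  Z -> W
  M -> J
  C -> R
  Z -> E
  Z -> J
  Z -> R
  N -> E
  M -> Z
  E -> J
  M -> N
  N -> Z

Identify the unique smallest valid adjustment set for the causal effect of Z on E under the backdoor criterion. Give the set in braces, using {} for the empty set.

Variables eligible for adjustment (non-descendants of Z, excluding Z and E): {C, M, N}.
Backdoor paths from Z to E:
  P1: Z <- M -> N -> E
  P2: Z <- M -> J <- E
  P3: Z <- N <- M -> J <- E
  P4: Z <- N -> E
The empty set is not sufficient: P1 (Z <- M -> N -> E) has no collider blocking it and no conditioned non-collider, so it is open.
Try {N}:
  P1: blocked at chain node N ∈ conditioning set.
  P2: blocked at collider J (neither it nor any descendant is in the conditioning set).
  P3: blocked at chain node N ∈ conditioning set.
  P4: blocked at fork node N ∈ conditioning set.
{N} contains no descendant of Z and blocks every backdoor path.
No other singleton works — e.g. {M} leaves P4 open — so {N} is the unique smallest valid adjustment set.

{N}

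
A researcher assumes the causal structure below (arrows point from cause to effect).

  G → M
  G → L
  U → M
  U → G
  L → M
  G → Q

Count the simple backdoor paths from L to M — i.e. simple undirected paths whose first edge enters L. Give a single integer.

2

A backdoor path from L to M is any simple undirected path whose first edge points into L (i.e. leaves L via a parent).
Parents of L: {G}.
Enumerating:
  P1: L <- G <- U -> M
  P2: L <- G -> M
That exhausts the simple backdoor paths. Count: 2.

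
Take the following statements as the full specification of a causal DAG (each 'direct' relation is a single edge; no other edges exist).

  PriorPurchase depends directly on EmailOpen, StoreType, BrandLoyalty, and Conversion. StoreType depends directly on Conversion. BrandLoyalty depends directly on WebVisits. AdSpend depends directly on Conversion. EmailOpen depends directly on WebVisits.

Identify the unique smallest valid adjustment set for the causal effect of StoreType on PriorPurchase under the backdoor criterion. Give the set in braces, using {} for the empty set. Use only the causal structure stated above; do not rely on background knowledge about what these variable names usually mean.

{Conversion}

Variables eligible for adjustment (non-descendants of StoreType, excluding StoreType and PriorPurchase): {AdSpend, BrandLoyalty, Conversion, EmailOpen, WebVisits}.
Backdoor paths from StoreType to PriorPurchase:
  P1: StoreType <- Conversion -> PriorPurchase
The empty set is not sufficient: P1 (StoreType <- Conversion -> PriorPurchase) has no collider blocking it and no conditioned non-collider, so it is open.
Try {Conversion}:
  P1: blocked at fork node Conversion ∈ conditioning set.
{Conversion} contains no descendant of StoreType and blocks every backdoor path.
No other singleton works — e.g. {WebVisits} leaves P1 open — so {Conversion} is the unique smallest valid adjustment set.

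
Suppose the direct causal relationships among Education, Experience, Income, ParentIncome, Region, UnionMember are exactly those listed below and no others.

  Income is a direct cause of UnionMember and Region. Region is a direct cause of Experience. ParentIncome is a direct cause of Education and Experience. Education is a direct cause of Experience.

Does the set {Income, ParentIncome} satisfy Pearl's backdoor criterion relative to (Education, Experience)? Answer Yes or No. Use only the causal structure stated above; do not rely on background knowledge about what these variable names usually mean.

Yes

Backdoor paths from Education to Experience (paths whose first edge points into Education):
  P1: Education <- ParentIncome -> Experience
Condition 1 (no descendant of Education in the set): holds — descendants of Education are {Experience}; none are in {Income, ParentIncome}.
Condition 2 (every backdoor path blocked by {Income, ParentIncome}):
  P1: blocked at fork node ParentIncome ∈ conditioning set.
{Income, ParentIncome} satisfies the backdoor criterion.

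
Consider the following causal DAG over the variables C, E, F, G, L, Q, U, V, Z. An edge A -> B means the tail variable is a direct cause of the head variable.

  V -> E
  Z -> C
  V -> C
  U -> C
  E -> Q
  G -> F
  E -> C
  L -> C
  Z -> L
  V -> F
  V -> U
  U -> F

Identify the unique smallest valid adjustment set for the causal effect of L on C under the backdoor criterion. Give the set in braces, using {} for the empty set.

{Z}

Variables eligible for adjustment (non-descendants of L, excluding L and C): {E, F, G, Q, U, V, Z}.
Backdoor paths from L to C:
  P1: L <- Z -> C
The empty set is not sufficient: P1 (L <- Z -> C) has no collider blocking it and no conditioned non-collider, so it is open.
Try {Z}:
  P1: blocked at fork node Z ∈ conditioning set.
{Z} contains no descendant of L and blocks every backdoor path.
No other singleton works — e.g. {V} leaves P1 open — so {Z} is the unique smallest valid adjustment set.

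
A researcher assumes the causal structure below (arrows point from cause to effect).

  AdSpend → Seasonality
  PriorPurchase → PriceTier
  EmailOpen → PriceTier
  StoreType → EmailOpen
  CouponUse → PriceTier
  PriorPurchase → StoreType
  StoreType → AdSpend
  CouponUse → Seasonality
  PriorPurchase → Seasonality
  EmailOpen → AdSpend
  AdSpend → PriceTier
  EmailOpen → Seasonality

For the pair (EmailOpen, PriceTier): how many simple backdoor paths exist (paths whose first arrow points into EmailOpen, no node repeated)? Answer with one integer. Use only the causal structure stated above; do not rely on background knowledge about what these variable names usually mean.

A backdoor path from EmailOpen to PriceTier is any simple undirected path whose first edge points into EmailOpen (i.e. leaves EmailOpen via a parent).
Parents of EmailOpen: {StoreType}.
Enumerating:
  P1: EmailOpen <- StoreType <- PriorPurchase -> PriceTier
  P2: EmailOpen <- StoreType <- PriorPurchase -> Seasonality <- CouponUse -> PriceTier
  P3: EmailOpen <- StoreType <- PriorPurchase -> Seasonality <- AdSpend -> PriceTier
  P4: EmailOpen <- StoreType -> AdSpend -> PriceTier
  P5: EmailOpen <- StoreType -> AdSpend -> Seasonality <- PriorPurchase -> PriceTier
  P6: EmailOpen <- StoreType -> AdSpend -> Seasonality <- CouponUse -> PriceTier
That exhausts the simple backdoor paths. Count: 6.

6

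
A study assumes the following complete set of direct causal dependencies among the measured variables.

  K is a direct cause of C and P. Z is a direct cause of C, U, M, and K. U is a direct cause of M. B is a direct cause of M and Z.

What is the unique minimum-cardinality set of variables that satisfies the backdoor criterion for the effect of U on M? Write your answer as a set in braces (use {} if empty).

Variables eligible for adjustment (non-descendants of U, excluding U and M): {B, C, K, P, Z}.
Backdoor paths from U to M:
  P1: U <- Z <- B -> M
  P2: U <- Z -> M
The empty set is not sufficient: P1 (U <- Z <- B -> M) has no collider blocking it and no conditioned non-collider, so it is open.
Try {Z}:
  P1: blocked at chain node Z ∈ conditioning set.
  P2: blocked at fork node Z ∈ conditioning set.
{Z} contains no descendant of U and blocks every backdoor path.
No other singleton works — e.g. {B} leaves P2 open — so {Z} is the unique smallest valid adjustment set.

{Z}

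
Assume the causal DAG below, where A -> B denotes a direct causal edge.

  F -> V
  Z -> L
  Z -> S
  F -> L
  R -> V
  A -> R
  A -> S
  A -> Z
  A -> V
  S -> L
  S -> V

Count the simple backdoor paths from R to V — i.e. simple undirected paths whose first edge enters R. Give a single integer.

8

A backdoor path from R to V is any simple undirected path whose first edge points into R (i.e. leaves R via a parent).
Parents of R: {A}.
Enumerating:
  P1: R <- A -> Z -> S -> L <- F -> V
  P2: R <- A -> Z -> S -> V
  P3: R <- A -> Z -> L <- S -> V
  P4: R <- A -> Z -> L <- F -> V
  P5: R <- A -> S <- Z -> L <- F -> V
  P6: R <- A -> S -> L <- F -> V
  P7: R <- A -> S -> V
  P8: R <- A -> V
That exhausts the simple backdoor paths. Count: 8.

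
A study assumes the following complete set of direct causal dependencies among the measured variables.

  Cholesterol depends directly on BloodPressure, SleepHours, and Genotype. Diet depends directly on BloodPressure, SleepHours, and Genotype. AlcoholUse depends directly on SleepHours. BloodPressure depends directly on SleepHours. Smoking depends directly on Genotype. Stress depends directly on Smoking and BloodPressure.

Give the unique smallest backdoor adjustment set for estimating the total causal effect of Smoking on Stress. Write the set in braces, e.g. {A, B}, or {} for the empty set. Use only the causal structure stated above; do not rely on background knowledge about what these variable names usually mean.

{}

Variables eligible for adjustment (non-descendants of Smoking, excluding Smoking and Stress): {AlcoholUse, BloodPressure, Cholesterol, Diet, Genotype, SleepHours}.
Backdoor paths from Smoking to Stress:
  P1: Smoking <- Genotype -> Cholesterol <- SleepHours -> BloodPressure -> Stress
  P2: Smoking <- Genotype -> Cholesterol <- SleepHours -> Diet <- BloodPressure -> Stress
  P3: Smoking <- Genotype -> Cholesterol <- BloodPressure -> Stress
  P4: Smoking <- Genotype -> Diet <- SleepHours -> BloodPressure -> Stress
  P5: Smoking <- Genotype -> Diet <- SleepHours -> Cholesterol <- BloodPressure -> Stress
  P6: Smoking <- Genotype -> Diet <- BloodPressure -> Stress
Each backdoor path contains an unconditioned collider, so every path is already blocked with the empty conditioning set:
  P1: blocked at collider Cholesterol (neither it nor any descendant is in the conditioning set).
  P2: blocked at collider Cholesterol (neither it nor any descendant is in the conditioning set).
  P3: blocked at collider Cholesterol (neither it nor any descendant is in the conditioning set).
  P4: blocked at collider Diet (neither it nor any descendant is in the conditioning set).
  P5: blocked at collider Diet (neither it nor any descendant is in the conditioning set).
  P6: blocked at collider Diet (neither it nor any descendant is in the conditioning set).
The empty set is therefore the unique smallest valid set.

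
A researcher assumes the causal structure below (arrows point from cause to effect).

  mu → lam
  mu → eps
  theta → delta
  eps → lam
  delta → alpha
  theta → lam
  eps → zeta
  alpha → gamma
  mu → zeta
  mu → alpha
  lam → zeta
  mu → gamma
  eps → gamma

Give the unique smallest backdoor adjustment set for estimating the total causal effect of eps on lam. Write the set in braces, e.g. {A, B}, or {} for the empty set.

Variables eligible for adjustment (non-descendants of eps, excluding eps and lam): {alpha, delta, mu, theta}.
Backdoor paths from eps to lam:
  P1: eps <- mu -> alpha <- delta <- theta -> lam
  P2: eps <- mu -> lam
  P3: eps <- mu -> zeta <- lam
  P4: eps <- mu -> gamma <- alpha <- delta <- theta -> lam
The empty set is not sufficient: P2 (eps <- mu -> lam) has no collider blocking it and no conditioned non-collider, so it is open.
Try {mu}:
  P1: blocked at fork node mu ∈ conditioning set.
  P2: blocked at fork node mu ∈ conditioning set.
  P3: blocked at fork node mu ∈ conditioning set.
  P4: blocked at fork node mu ∈ conditioning set.
{mu} contains no descendant of eps and blocks every backdoor path.
No other singleton works — e.g. {theta} leaves P2 open — so {mu} is the unique smallest valid adjustment set.

{mu}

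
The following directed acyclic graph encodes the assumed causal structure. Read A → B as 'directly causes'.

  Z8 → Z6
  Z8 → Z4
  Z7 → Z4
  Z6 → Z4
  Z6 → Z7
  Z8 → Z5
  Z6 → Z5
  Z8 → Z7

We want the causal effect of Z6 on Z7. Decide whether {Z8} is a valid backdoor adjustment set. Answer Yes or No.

Yes

Backdoor paths from Z6 to Z7 (paths whose first edge points into Z6):
  P1: Z6 <- Z8 -> Z7
  P2: Z6 <- Z8 -> Z4 <- Z7
Condition 1 (no descendant of Z6 in the set): holds — descendants of Z6 are {Z4, Z5, Z7}; none are in {Z8}.
Condition 2 (every backdoor path blocked by {Z8}):
  P1: blocked at fork node Z8 ∈ conditioning set.
  P2: blocked at fork node Z8 ∈ conditioning set.
{Z8} satisfies the backdoor criterion.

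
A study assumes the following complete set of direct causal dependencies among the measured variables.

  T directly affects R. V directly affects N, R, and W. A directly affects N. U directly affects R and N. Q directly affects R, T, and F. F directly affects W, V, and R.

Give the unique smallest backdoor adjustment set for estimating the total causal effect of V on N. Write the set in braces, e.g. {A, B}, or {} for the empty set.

{}

Variables eligible for adjustment (non-descendants of V, excluding V and N): {A, F, Q, T, U}.
Backdoor paths from V to N:
  P1: V <- F <- Q -> T -> R <- U -> N
  P2: V <- F <- Q -> R <- U -> N
  P3: V <- F -> R <- U -> N
Each backdoor path contains an unconditioned collider, so every path is already blocked with the empty conditioning set:
  P1: blocked at collider R (neither it nor any descendant is in the conditioning set).
  P2: blocked at collider R (neither it nor any descendant is in the conditioning set).
  P3: blocked at collider R (neither it nor any descendant is in the conditioning set).
The empty set is therefore the unique smallest valid set.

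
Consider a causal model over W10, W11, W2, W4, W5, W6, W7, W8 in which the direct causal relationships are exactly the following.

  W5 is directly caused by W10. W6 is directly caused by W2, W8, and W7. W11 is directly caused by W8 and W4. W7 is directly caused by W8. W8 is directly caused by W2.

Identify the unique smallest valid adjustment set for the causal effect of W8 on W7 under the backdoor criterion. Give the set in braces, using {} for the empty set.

Variables eligible for adjustment (non-descendants of W8, excluding W8 and W7): {W10, W2, W4, W5}.
Backdoor paths from W8 to W7:
  P1: W8 <- W2 -> W6 <- W7
Each backdoor path contains an unconditioned collider, so every path is already blocked with the empty conditioning set:
  P1: blocked at collider W6 (neither it nor any descendant is in the conditioning set).
The empty set is therefore the unique smallest valid set.

{}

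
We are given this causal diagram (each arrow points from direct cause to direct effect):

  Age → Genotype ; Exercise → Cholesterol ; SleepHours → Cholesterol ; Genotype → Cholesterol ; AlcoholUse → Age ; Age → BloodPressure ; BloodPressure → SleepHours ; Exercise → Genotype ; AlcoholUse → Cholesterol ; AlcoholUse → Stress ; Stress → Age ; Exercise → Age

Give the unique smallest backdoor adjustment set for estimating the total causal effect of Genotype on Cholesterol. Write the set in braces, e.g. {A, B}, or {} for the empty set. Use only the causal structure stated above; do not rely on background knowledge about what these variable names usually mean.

{Age, Exercise}

Variables eligible for adjustment (non-descendants of Genotype, excluding Genotype and Cholesterol): {Age, AlcoholUse, BloodPressure, Exercise, SleepHours, Stress}.
Backdoor paths from Genotype to Cholesterol:
  P1: Genotype <- Exercise -> Age <- AlcoholUse -> Cholesterol
  P2: Genotype <- Exercise -> Age <- Stress <- AlcoholUse -> Cholesterol
  P3: Genotype <- Exercise -> Age -> BloodPressure -> SleepHours -> Cholesterol
  P4: Genotype <- Exercise -> Cholesterol
  P5: Genotype <- Age <- AlcoholUse -> Cholesterol
  P6: Genotype <- Age <- Exercise -> Cholesterol
  P7: Genotype <- Age <- Stress <- AlcoholUse -> Cholesterol
  P8: Genotype <- Age -> BloodPressure -> SleepHours -> Cholesterol
The empty set is not sufficient: P3 (Genotype <- Exercise -> Age -> BloodPressure -> SleepHours -> Cholesterol) has no collider blocking it and no conditioned non-collider, so it is open.
Try {Age, Exercise}:
  P1: blocked at fork node Exercise ∈ conditioning set.
  P2: blocked at fork node Exercise ∈ conditioning set.
  P3: blocked at fork node Exercise ∈ conditioning set.
  P4: blocked at fork node Exercise ∈ conditioning set.
  P5: blocked at chain node Age ∈ conditioning set.
  P6: blocked at chain node Age ∈ conditioning set.
  P7: blocked at chain node Age ∈ conditioning set.
  P8: blocked at fork node Age ∈ conditioning set.
{Age, Exercise} contains no descendant of Genotype and blocks every backdoor path.
Every element of {Age, Exercise} is needed (dropping Age leaves P5 open; dropping Exercise leaves P1 open), so no proper subset is valid.
Among all size-2 subsets of the eligible variables, only {Age, Exercise} blocks every backdoor path, so it is the unique smallest valid adjustment set.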